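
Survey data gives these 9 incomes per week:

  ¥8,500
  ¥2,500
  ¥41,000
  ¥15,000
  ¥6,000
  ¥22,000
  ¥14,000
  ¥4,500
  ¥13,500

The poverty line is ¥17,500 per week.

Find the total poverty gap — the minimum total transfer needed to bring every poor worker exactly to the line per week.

¥58,500

Incomes under z: ¥2,500, ¥4,500, ¥6,000, ¥8,500, ¥13,500, ¥14,000, ¥15,000 (q = 7 of N = 9).
Individual gaps: 17500−2500 = 15000; 17500−4500 = 13000; 17500−6000 = 11500; 17500−8500 = 9000; 17500−13500 = 4000; 17500−14000 = 3500; 17500−15000 = 2500.
Aggregate gap = ¥58,500.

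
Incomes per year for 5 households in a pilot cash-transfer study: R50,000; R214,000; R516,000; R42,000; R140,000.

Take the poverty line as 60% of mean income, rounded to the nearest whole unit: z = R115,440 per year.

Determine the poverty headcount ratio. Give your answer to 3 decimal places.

2 of the 5 households have income below R115,440.
H = 2/5 = 0.400.

0.400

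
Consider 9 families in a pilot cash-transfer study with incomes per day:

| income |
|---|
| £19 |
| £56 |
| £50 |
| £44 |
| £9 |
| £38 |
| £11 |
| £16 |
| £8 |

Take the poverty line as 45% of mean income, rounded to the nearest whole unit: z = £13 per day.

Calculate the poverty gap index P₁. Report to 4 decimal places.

0.0940

Below the line: £8, £9, £11 (q = 3 of N = 9).
Normalized shortfalls: (13−8)/13 = 0.3846; (13−9)/13 = 0.3077; (13−11)/13 = 0.1538.
Sum of shortfalls = 0.846154; P₁ averages over all N: 0.846154 / 9 = 0.0940.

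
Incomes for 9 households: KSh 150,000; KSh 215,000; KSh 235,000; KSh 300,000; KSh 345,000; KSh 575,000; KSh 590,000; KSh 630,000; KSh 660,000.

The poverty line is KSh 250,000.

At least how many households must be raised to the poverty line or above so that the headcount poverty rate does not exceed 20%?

2

3 of the 9 households are poor, so H = 3/9 = 0.333.
A headcount ratio of at most 20% allows at most ⌊0.20 × 9⌋ = 1 poor households.
So at least 3 − 1 = 2 must be lifted.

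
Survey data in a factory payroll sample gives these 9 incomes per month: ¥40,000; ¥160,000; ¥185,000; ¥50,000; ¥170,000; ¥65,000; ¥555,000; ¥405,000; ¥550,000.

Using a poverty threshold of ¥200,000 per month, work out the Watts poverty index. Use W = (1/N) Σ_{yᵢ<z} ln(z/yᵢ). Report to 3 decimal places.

Below the line: ¥40,000, ¥50,000, ¥65,000, ¥160,000, ¥170,000, ¥185,000 (q = 6 of N = 9).
ln(z/y) terms: ln(200000/40000) = 1.6094; ln(200000/50000) = 1.3863; ln(200000/65000) = 1.1239; ln(200000/160000) = 0.2231; ln(200000/170000) = 0.1625; ln(200000/185000) = 0.0780.
W = 4.583286 / 9 = 0.509.

0.509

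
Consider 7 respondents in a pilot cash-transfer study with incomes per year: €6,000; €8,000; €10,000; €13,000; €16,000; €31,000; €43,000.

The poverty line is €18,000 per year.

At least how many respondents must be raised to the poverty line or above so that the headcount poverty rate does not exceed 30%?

5 of the 7 respondents are poor, so H = 5/7 = 0.714.
A headcount ratio of at most 30% allows at most ⌊0.30 × 7⌋ = 2 poor respondents.
So at least 5 − 2 = 3 must be lifted.

3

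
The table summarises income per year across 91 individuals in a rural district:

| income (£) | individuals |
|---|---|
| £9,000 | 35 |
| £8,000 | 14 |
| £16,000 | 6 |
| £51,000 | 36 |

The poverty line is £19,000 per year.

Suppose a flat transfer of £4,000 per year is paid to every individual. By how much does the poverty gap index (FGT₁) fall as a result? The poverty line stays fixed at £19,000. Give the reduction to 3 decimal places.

0.124

Before: below the line — 14×£8,000, 35×£9,000, 6×£16,000; poverty gap index (FGT₁) = 0.30191.
After the £4,000 transfer: below the line — 14×£12,000, 35×£13,000; poverty gap index (FGT₁) = 0.17814.
Reduction = 0.30191 − 0.17814 = 0.124.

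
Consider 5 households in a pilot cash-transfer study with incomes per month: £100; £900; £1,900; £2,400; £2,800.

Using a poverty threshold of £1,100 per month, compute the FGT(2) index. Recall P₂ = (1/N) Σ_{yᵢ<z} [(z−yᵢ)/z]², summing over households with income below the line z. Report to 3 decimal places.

0.172

Below the line: £100, £900 (q = 2 of N = 5).
Shortfall ratios: (1100−100)/1100 = 0.9091; (1100−900)/1100 = 0.1818.
Squared: 0.8264; 0.0331.
Sum = 0.859504; P₂ = 0.859504 / 5 = 0.172.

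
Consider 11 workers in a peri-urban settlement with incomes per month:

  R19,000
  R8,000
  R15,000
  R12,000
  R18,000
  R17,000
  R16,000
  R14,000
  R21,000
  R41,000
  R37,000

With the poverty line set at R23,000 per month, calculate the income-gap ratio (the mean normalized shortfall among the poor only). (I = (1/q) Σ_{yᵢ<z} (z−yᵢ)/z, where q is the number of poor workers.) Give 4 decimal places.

0.3237

Below z: R8,000, R12,000, R14,000, R15,000, R16,000, R17,000, R18,000, R19,000, R21,000 (q = 9 of N = 11).
Shortfall ratios (z−y)/z: 0.6522, 0.4783, 0.3913, 0.3478, 0.3043, 0.2609, 0.2174, 0.1739, 0.0870; sum = 2.913043.
The income-gap ratio divides by q (the poor only): 2.913043 / 9 = 0.3237.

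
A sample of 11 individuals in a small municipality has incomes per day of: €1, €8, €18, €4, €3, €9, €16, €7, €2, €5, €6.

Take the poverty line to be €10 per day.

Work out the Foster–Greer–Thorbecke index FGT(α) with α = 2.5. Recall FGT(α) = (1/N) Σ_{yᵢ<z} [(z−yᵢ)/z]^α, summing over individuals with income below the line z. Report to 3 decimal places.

0.216

Poor units: €1, €2, €3, €4, €5, €6, €7, €8, €9 (q = 9 of N = 11).
Gap ratios (z−y)/z: (10−1)/10 = 0.9000; (10−2)/10 = 0.8000; (10−3)/10 = 0.7000; (10−4)/10 = 0.6000; (10−5)/10 = 0.5000; (10−6)/10 = 0.4000; (10−7)/10 = 0.3000; (10−8)/10 = 0.2000; (10−9)/10 = 0.1000.
Raised to α = 2.5: 0.76843; 0.57243; 0.40996; 0.27885; 0.17678; 0.10119; 0.04930; 0.01789; 0.00316.
Sum = 2.378001; FGT(2.5) = 2.378001 / 11 = 0.216.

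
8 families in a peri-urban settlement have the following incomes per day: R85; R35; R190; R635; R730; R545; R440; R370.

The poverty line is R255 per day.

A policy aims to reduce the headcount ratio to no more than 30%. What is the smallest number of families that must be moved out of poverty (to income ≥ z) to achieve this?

1

Currently q = 3 of N = 8 are below the line (H = 0.375).
A headcount ratio of at most 30% allows at most ⌊0.30 × 8⌋ = 2 poor families.
So at least 3 − 2 = 1 must be lifted.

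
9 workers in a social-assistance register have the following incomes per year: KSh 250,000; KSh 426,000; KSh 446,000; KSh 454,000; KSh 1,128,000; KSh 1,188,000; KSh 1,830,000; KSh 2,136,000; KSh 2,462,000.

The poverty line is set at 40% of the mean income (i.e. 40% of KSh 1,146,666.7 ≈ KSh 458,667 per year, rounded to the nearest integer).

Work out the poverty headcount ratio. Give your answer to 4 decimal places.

0.4444

4 of the 9 workers have income below KSh 458,667.
H = 4/9 = 0.4444.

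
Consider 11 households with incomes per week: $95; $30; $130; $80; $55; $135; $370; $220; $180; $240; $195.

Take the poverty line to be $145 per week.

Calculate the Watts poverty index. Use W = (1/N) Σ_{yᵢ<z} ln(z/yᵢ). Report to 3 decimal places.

0.340

Incomes under z: $30, $55, $80, $95, $130, $135 (q = 6 of N = 11).
ln(z/y) terms: ln(145/30) = 1.5755; ln(145/55) = 0.9694; ln(145/80) = 0.5947; ln(145/95) = 0.4229; ln(145/130) = 0.1092; ln(145/135) = 0.0715.
W = 3.743159 / 11 = 0.340.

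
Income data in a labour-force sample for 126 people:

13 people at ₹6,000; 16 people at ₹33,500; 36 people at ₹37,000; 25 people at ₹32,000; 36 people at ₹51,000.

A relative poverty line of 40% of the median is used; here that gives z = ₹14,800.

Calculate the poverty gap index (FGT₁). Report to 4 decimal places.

Poor units: 13×₹6,000 (q = 13 of N = 126).
Normalized shortfalls: (14800−6000)/14800 = 0.5946 (×13).
Σ = 7.729730. Dividing by the full population N = 126 gives P₁ = 0.0613.

0.0613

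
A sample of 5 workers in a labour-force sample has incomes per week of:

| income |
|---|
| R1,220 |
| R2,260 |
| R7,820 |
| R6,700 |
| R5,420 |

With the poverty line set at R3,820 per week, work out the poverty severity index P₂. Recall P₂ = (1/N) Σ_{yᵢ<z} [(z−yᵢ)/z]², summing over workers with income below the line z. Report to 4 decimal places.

Poor units: R1,220, R2,260 (q = 2 of N = 5).
Normalized shortfalls: (3820−1220)/3820 = 0.6806; (3820−2260)/3820 = 0.4084.
Squared: 0.4633; 0.1668.
Sum = 0.630027; P₂ = 0.630027 / 5 = 0.1260.

0.1260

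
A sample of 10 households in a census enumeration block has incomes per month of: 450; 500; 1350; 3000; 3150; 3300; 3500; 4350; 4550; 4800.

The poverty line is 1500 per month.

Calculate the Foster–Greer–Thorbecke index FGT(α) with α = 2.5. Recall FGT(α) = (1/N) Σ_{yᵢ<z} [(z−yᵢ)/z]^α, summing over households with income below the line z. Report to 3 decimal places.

0.078

Below the line: 450, 500, 1350 (q = 3 of N = 10).
Relative gaps: (1500−450)/1500 = 0.7000; (1500−500)/1500 = 0.6667; (1500−1350)/1500 = 0.1000.
Raised to α = 2.5: 0.40996; 0.36289; 0.00316.
Sum = 0.776013; FGT(2.5) = 0.776013 / 10 = 0.078.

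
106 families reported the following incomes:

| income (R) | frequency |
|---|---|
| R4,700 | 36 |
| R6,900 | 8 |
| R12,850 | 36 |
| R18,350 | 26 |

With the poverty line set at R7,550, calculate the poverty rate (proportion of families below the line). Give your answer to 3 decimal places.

0.415

44 of the 106 families have income below R7,550.
H = 44/106 = 0.415.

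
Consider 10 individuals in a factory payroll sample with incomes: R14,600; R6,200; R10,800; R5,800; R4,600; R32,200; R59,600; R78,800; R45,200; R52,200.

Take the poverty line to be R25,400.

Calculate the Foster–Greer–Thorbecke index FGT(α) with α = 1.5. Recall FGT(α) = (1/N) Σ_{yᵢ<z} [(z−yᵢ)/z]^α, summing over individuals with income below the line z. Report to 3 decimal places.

0.279

Below the line: R4,600, R5,800, R6,200, R10,800, R14,600 (q = 5 of N = 10).
Normalized shortfalls: (25400−4600)/25400 = 0.8189; (25400−5800)/25400 = 0.7717; (25400−6200)/25400 = 0.7559; (25400−10800)/25400 = 0.5748; (25400−14600)/25400 = 0.4252.
Raised to α = 1.5: 0.74104; 0.67785; 0.65721; 0.43579; 0.27726.
Sum = 2.789150; FGT(1.5) = 2.789150 / 10 = 0.279.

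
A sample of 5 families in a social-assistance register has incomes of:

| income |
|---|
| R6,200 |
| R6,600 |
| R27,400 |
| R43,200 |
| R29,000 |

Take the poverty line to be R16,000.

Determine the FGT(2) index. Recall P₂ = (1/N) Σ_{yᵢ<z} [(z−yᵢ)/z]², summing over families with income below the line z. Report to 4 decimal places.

0.1441

Below z: R6,200, R6,600 (q = 2 of N = 5).
Gap ratios (z−y)/z: (16000−6200)/16000 = 0.6125; (16000−6600)/16000 = 0.5875.
Squared: 0.3752; 0.3452.
Sum = 0.720313; P₂ = 0.720313 / 5 = 0.1441.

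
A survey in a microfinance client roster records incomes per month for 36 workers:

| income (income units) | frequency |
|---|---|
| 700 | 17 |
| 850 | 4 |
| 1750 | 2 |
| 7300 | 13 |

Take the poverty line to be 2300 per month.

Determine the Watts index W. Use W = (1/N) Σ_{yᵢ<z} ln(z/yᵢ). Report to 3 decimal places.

Incomes under z: 17×700, 4×850, 2×1750 (q = 23 of N = 36).
ln(z/y) terms: ln(2300/700) = 1.1896 (×17); ln(2300/850) = 0.9954 (×4); ln(2300/1750) = 0.2733 (×2).
W = 24.751228 / 36 = 0.688.

0.688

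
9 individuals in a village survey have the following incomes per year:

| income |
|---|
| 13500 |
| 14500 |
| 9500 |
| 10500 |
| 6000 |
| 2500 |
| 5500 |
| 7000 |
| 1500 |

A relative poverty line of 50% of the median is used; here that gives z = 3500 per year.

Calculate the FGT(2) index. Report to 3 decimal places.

Poor units: 1500, 2500 (q = 2 of N = 9).
Relative gaps: (3500−1500)/3500 = 0.5714; (3500−2500)/3500 = 0.2857.
Squared: 0.3265; 0.0816.
Sum = 0.408163; P₂ = 0.408163 / 9 = 0.045.

0.045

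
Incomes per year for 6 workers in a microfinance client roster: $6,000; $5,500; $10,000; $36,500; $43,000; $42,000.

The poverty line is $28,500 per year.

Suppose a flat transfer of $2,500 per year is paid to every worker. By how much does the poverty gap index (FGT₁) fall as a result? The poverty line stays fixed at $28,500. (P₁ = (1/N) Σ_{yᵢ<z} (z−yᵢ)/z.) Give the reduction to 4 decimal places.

Before: below the line — $5,500, $6,000, $10,000; poverty gap index (FGT₁) = 0.374269.
After the $2,500 transfer: below the line — $8,000, $8,500, $12,500; poverty gap index (FGT₁) = 0.330409.
Reduction = 0.374269 − 0.330409 = 0.0439.

0.0439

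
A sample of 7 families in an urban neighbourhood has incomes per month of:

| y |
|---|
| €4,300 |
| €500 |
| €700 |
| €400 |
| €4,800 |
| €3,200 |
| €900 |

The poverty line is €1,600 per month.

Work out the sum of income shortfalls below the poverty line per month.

Incomes under z: €400, €500, €700, €900 (q = 4 of N = 7).
Individual gaps: 1600−400 = 1200; 1600−500 = 1100; 1600−700 = 900; 1600−900 = 700.
Aggregate gap = €3,900.

€3,900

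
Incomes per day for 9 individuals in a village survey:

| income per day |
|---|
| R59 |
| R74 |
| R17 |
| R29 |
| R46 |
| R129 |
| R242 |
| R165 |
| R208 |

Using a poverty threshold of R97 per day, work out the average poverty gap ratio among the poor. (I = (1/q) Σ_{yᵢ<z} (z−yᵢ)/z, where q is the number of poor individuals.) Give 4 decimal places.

0.5361

Below z: R17, R29, R46, R59, R74 (q = 5 of N = 9).
Relative gaps: 0.8247, 0.7010, 0.5258, 0.3918, 0.2371; sum = 2.680412.
The income-gap ratio divides by q (the poor only): 2.680412 / 5 = 0.5361.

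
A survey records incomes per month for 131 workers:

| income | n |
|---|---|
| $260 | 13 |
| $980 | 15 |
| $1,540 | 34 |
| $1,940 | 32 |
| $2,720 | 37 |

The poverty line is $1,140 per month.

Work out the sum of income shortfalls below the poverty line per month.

Incomes under z: 13×$260, 15×$980 (q = 28 of N = 131).
Individual gaps: 13×(1140−260) = 11440; 15×(1140−980) = 2400.
Aggregate gap = $13,840.

$13,840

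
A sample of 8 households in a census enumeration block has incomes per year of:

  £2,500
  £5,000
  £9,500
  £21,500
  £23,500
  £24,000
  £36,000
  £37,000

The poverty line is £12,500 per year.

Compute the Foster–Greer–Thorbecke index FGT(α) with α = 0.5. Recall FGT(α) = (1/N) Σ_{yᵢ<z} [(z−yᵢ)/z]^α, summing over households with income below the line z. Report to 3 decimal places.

0.270

Below the line: £2,500, £5,000, £9,500 (q = 3 of N = 8).
Relative gaps: (12500−2500)/12500 = 0.8000; (12500−5000)/12500 = 0.6000; (12500−9500)/12500 = 0.2400.
Raised to α = 0.5: 0.89443; 0.77460; 0.48990.
Sum = 2.158922; FGT(0.5) = 2.158922 / 8 = 0.270.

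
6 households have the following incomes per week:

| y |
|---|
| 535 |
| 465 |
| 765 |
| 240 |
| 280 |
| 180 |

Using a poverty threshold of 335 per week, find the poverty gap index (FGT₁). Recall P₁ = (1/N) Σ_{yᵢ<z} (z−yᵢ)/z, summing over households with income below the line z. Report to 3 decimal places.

Poor units: 180, 240, 280 (q = 3 of N = 6).
Normalized shortfalls: (335−180)/335 = 0.4627; (335−240)/335 = 0.2836; (335−280)/335 = 0.1642.
Σ = 0.910448. Dividing by the full population N = 6 gives P₁ = 0.152.

0.152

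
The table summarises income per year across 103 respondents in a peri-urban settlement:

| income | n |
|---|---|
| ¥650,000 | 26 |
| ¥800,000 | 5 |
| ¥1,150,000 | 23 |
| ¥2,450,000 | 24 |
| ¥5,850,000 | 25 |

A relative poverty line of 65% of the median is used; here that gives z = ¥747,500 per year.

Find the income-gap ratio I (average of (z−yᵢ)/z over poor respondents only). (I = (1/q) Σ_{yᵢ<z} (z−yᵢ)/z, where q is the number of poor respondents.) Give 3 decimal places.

0.130

Incomes under z: 26×¥650,000 (q = 26 of N = 103).
Relative gaps: 0.1304 (×26); sum = 3.391304.
I averages over the q = 26 poor units only: 3.391304 / 26 = 0.130.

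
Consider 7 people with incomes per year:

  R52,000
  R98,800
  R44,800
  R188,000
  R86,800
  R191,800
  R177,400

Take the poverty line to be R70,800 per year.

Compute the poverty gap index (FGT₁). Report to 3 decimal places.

Below z: R44,800, R52,000 (q = 2 of N = 7).
Normalized shortfalls: (70800−44800)/70800 = 0.3672; (70800−52000)/70800 = 0.2655.
Σ = 0.632768. Dividing by the full population N = 7 gives P₁ = 0.090.

0.090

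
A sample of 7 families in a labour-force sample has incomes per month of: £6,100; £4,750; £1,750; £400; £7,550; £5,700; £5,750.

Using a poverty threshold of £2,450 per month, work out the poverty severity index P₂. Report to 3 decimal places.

Below z: £400, £1,750 (q = 2 of N = 7).
Normalized shortfalls: (2450−400)/2450 = 0.8367; (2450−1750)/2450 = 0.2857.
Squared: 0.7001; 0.0816.
Sum = 0.781758; P₂ = 0.781758 / 7 = 0.112.

0.112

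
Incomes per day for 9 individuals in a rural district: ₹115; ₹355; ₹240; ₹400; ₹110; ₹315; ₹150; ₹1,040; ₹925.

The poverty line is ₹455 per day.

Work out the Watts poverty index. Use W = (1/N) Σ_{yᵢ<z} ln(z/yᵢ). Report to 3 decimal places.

0.588

Below the line: ₹110, ₹115, ₹150, ₹240, ₹315, ₹355, ₹400 (q = 7 of N = 9).
Log shortfalls: ln(455/110) = 1.4198; ln(455/115) = 1.3754; ln(455/150) = 1.1097; ln(455/240) = 0.6397; ln(455/315) = 0.3677; ln(455/355) = 0.2482; ln(455/400) = 0.1288.
W = 5.289240 / 9 = 0.588.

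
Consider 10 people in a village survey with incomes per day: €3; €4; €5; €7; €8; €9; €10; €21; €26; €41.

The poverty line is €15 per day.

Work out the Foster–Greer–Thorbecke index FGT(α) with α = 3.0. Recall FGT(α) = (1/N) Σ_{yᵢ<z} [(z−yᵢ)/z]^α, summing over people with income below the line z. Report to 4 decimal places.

Incomes under z: €3, €4, €5, €7, €8, €9, €10 (q = 7 of N = 10).
Relative gaps: (15−3)/15 = 0.8000; (15−4)/15 = 0.7333; (15−5)/15 = 0.6667; (15−7)/15 = 0.5333; (15−8)/15 = 0.4667; (15−9)/15 = 0.4000; (15−10)/15 = 0.3333.
Raised to α = 3.0: 0.51200; 0.39437; 0.29630; 0.15170; 0.10163; 0.06400; 0.03704.
Sum = 1.557037; FGT(3.0) = 1.557037 / 10 = 0.1557.

0.1557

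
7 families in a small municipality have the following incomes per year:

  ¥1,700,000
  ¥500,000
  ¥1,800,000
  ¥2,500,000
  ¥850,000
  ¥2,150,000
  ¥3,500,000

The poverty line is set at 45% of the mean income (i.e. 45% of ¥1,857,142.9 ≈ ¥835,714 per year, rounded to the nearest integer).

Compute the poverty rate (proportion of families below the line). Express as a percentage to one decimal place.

14.3%

1 of the 7 families have income below ¥835,714.
H = 1/7 = 14.3%.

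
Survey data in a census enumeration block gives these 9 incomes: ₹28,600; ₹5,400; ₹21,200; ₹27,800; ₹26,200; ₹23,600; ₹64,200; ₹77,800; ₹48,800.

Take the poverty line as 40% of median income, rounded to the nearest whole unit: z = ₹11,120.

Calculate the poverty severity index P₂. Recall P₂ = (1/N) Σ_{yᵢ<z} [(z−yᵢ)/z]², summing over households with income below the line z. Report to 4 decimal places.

Poor units: ₹5,400 (q = 1 of N = 9).
Shortfall ratios: (11120−5400)/11120 = 0.5144.
Squared: 0.2646.
Sum = 0.264596; P₂ = 0.264596 / 9 = 0.0294.

0.0294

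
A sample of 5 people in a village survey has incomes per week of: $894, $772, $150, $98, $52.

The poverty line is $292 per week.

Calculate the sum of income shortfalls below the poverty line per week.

Below z: $52, $98, $150 (q = 3 of N = 5).
Individual gaps: 292−52 = 240; 292−98 = 194; 292−150 = 142.
Aggregate gap = $576.

$576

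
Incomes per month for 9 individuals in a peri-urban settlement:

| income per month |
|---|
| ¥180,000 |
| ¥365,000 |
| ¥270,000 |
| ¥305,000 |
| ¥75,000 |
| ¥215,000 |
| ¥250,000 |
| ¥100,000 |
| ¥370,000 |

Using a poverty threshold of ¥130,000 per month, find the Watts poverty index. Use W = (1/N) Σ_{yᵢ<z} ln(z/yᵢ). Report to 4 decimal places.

0.0903

Below z: ¥75,000, ¥100,000 (q = 2 of N = 9).
ln(z/y) terms: ln(130000/75000) = 0.5500; ln(130000/100000) = 0.2624.
W = 0.812411 / 9 = 0.0903.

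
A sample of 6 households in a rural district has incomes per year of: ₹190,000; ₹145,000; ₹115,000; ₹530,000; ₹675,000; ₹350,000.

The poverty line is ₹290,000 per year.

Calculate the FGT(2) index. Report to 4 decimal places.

0.1222

Below the line: ₹115,000, ₹145,000, ₹190,000 (q = 3 of N = 6).
Gap ratios (z−y)/z: (290000−115000)/290000 = 0.6034; (290000−145000)/290000 = 0.5000; (290000−190000)/290000 = 0.3448.
Squared: 0.3641; 0.2500; 0.1189.
Sum = 0.733056; P₂ = 0.733056 / 6 = 0.1222.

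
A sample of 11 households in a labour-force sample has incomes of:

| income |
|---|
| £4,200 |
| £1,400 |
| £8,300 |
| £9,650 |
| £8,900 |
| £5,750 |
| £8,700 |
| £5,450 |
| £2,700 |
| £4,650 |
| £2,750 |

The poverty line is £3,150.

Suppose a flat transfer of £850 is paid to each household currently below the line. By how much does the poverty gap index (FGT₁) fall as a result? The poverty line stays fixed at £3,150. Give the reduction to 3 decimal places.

0.049

Before: below the line — £1,400, £2,700, £2,750; poverty gap index (FGT₁) = 0.07504.
After the £850 transfer: below the line — £2,250; poverty gap index (FGT₁) = 0.02597.
Reduction = 0.07504 − 0.02597 = 0.049.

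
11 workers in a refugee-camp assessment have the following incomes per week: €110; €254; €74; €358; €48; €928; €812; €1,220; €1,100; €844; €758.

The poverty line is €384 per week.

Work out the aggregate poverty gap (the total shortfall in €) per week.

€1,076

Incomes under z: €48, €74, €110, €254, €358 (q = 5 of N = 11).
Individual gaps: 384−48 = 336; 384−74 = 310; 384−110 = 274; 384−254 = 130; 384−358 = 26.
Aggregate gap = €1,076.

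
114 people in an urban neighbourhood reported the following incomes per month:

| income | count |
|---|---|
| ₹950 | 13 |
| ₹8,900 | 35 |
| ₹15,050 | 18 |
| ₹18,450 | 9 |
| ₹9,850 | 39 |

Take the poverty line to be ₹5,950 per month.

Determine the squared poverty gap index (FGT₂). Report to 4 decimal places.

Poor units: 13×₹950 (q = 13 of N = 114).
Normalized shortfalls: (5950−950)/5950 = 0.8403 (×13).
Squared: 0.7062 (×13).
Sum = 9.180143; P₂ = 9.180143 / 114 = 0.0805.

0.0805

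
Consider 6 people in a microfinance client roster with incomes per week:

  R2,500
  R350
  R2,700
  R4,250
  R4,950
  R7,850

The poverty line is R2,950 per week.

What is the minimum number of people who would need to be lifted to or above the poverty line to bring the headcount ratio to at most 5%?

Currently q = 3 of N = 6 are below the line (H = 0.500).
A headcount ratio of at most 5% allows at most ⌊0.05 × 6⌋ = 0 poor people.
So at least 3 − 0 = 3 must be lifted.

3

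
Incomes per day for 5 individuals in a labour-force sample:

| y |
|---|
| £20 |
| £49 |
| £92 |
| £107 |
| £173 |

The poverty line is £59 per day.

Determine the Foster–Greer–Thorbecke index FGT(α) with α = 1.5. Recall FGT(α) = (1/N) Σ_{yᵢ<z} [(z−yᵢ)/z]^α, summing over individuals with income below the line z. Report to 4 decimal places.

0.1214

Poor units: £20, £49 (q = 2 of N = 5).
Gap ratios (z−y)/z: (59−20)/59 = 0.6610; (59−49)/59 = 0.1695.
Raised to α = 1.5: 0.53743; 0.06978.
Sum = 0.607205; FGT(1.5) = 0.607205 / 5 = 0.1214.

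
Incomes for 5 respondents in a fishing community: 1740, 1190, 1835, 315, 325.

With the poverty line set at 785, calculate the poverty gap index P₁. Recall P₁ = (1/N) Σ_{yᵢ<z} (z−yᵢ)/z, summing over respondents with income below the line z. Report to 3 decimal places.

Below the line: 315, 325 (q = 2 of N = 5).
Gap ratios (z−y)/z: (785−315)/785 = 0.5987; (785−325)/785 = 0.5860.
Σ = 1.184713. Dividing by the full population N = 5 gives P₁ = 0.237.

0.237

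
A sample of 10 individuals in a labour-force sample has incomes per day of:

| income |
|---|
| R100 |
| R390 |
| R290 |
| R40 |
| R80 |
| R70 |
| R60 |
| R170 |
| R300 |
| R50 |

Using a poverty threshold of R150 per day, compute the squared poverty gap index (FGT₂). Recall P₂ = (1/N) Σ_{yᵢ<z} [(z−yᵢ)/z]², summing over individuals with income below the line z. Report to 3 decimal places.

0.196

Below z: R40, R50, R60, R70, R80, R100 (q = 6 of N = 10).
Normalized shortfalls: (150−40)/150 = 0.7333; (150−50)/150 = 0.6667; (150−60)/150 = 0.6000; (150−70)/150 = 0.5333; (150−80)/150 = 0.4667; (150−100)/150 = 0.3333.
Squared: 0.5378; 0.4444; 0.3600; 0.2844; 0.2178; 0.1111.
Sum = 1.955556; P₂ = 1.955556 / 10 = 0.196.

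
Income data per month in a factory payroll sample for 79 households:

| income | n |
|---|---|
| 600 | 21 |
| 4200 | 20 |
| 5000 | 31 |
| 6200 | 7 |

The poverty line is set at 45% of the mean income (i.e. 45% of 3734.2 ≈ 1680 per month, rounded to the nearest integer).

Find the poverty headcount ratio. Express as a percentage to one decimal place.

21 of the 79 households have income below 1680.
H = 21/79 = 26.6%.

26.6%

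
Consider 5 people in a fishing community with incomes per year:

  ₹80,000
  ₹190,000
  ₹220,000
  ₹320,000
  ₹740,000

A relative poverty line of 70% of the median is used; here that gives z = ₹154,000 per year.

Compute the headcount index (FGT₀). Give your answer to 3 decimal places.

1 of the 5 people have income below ₹154,000.
H = 1/5 = 0.200.

0.200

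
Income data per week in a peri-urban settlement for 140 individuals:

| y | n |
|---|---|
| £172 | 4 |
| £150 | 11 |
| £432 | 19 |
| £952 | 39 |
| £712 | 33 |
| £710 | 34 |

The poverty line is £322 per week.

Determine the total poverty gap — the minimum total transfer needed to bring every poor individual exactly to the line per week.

£2,492

Below z: 11×£150, 4×£172 (q = 15 of N = 140).
Individual gaps: 11×(322−150) = 1892; 4×(322−172) = 600.
Aggregate gap = £2,492.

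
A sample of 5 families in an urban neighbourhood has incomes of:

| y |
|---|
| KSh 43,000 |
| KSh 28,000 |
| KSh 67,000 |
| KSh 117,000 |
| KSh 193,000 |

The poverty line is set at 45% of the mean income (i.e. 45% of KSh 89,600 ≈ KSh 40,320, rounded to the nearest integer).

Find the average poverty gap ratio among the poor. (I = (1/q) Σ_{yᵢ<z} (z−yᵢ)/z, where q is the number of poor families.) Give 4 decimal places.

Incomes under z: KSh 28,000 (q = 1 of N = 5).
Relative gaps: 0.3056; sum = 0.305556.
I averages over the q = 1 poor units only: 0.305556 / 1 = 0.3056.

0.3056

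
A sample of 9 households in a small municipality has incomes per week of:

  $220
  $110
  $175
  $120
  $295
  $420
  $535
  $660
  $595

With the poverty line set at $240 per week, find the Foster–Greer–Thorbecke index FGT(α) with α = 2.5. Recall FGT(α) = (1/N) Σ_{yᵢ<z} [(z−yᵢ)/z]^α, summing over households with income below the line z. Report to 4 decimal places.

0.0481

Poor units: $110, $120, $175, $220 (q = 4 of N = 9).
Shortfall ratios: (240−110)/240 = 0.5417; (240−120)/240 = 0.5000; (240−175)/240 = 0.2708; (240−220)/240 = 0.0833.
Raised to α = 2.5: 0.21594; 0.17678; 0.03817; 0.00200.
Sum = 0.432893; FGT(2.5) = 0.432893 / 9 = 0.0481.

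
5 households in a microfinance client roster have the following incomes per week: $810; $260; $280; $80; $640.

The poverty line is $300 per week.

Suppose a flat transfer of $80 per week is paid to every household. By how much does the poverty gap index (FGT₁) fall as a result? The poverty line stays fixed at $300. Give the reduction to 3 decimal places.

0.093

Before: below the line — $80, $260, $280; poverty gap index (FGT₁) = 0.18667.
After the $80 transfer: below the line — $160; poverty gap index (FGT₁) = 0.09333.
Reduction = 0.18667 − 0.09333 = 0.093.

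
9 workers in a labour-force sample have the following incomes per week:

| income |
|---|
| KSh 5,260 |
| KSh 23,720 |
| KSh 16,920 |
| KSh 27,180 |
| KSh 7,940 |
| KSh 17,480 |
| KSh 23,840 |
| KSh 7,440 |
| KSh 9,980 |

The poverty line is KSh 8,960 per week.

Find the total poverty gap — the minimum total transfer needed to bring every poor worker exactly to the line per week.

KSh 6,240

Poor units: KSh 5,260, KSh 7,440, KSh 7,940 (q = 3 of N = 9).
Individual gaps: 8960−5260 = 3700; 8960−7440 = 1520; 8960−7940 = 1020.
Aggregate gap = KSh 6,240.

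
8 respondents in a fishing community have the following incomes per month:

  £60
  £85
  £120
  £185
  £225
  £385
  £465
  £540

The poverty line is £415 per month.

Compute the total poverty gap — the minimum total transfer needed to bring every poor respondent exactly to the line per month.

Incomes under z: £60, £85, £120, £185, £225, £385 (q = 6 of N = 8).
Individual gaps: 415−60 = 355; 415−85 = 330; 415−120 = 295; 415−185 = 230; 415−225 = 190; 415−385 = 30.
Aggregate gap = £1,430.

£1,430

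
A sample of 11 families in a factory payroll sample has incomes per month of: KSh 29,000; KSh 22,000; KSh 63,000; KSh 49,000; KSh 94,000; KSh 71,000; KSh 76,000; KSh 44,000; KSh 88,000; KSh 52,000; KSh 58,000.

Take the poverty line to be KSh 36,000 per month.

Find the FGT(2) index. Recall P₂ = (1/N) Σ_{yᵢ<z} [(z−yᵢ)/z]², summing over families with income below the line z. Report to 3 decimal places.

0.017

Incomes under z: KSh 22,000, KSh 29,000 (q = 2 of N = 11).
Shortfall ratios: (36000−22000)/36000 = 0.3889; (36000−29000)/36000 = 0.1944.
Squared: 0.1512; 0.0378.
Sum = 0.189043; P₂ = 0.189043 / 11 = 0.017.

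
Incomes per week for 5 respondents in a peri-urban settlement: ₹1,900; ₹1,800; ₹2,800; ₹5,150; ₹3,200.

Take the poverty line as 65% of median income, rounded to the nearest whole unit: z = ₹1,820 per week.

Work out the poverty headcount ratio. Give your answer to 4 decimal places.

0.2000

1 of the 5 respondents have income below ₹1,820.
H = 1/5 = 0.2000.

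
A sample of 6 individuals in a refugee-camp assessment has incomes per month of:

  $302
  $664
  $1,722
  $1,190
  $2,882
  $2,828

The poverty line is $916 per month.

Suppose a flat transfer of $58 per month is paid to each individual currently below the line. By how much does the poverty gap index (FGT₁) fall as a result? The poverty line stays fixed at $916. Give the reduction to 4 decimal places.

Before: below the line — $302, $664; poverty gap index (FGT₁) = 0.157569.
After the $58 transfer: below the line — $360, $722; poverty gap index (FGT₁) = 0.136463.
Reduction = 0.157569 − 0.136463 = 0.0211.

0.0211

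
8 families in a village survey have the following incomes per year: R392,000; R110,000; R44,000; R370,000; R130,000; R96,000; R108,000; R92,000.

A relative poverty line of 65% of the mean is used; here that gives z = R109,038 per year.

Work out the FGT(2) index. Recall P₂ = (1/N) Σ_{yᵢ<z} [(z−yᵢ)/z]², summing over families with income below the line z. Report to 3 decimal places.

0.049

Below the line: R44,000, R92,000, R96,000, R108,000 (q = 4 of N = 8).
Shortfall ratios: (109038−44000)/109038 = 0.5965; (109038−92000)/109038 = 0.1563; (109038−96000)/109038 = 0.1196; (109038−108000)/109038 = 0.0095.
Squared: 0.3558; 0.0244; 0.0143; 0.0001.
Sum = 0.394582; P₂ = 0.394582 / 8 = 0.049.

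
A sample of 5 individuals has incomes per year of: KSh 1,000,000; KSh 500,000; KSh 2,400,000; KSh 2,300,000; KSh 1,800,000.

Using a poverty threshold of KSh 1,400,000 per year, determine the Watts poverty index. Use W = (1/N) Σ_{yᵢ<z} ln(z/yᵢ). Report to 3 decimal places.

0.273

Incomes under z: KSh 500,000, KSh 1,000,000 (q = 2 of N = 5).
ln(z/y) terms: ln(1400000/500000) = 1.0296; ln(1400000/1000000) = 0.3365.
W = 1.366092 / 5 = 0.273.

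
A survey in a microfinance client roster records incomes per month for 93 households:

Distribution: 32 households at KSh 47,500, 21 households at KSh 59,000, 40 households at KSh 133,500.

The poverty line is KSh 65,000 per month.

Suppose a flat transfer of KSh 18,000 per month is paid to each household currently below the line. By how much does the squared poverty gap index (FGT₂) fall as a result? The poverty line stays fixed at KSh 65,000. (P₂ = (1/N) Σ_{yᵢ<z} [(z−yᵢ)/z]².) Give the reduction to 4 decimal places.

Before: below the line — 32×KSh 47,500, 21×KSh 59,000; squared poverty gap index (FGT₂) = 0.026865.
After the KSh 18,000 transfer: below the line — none; squared poverty gap index (FGT₂) = 0.000000.
Reduction = 0.026865 − 0.000000 = 0.0269.

0.0269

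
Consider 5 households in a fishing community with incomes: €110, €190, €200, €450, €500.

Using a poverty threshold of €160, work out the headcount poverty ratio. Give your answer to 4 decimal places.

1 of the 5 households have income below €160.
H = 1/5 = 0.2000.

0.2000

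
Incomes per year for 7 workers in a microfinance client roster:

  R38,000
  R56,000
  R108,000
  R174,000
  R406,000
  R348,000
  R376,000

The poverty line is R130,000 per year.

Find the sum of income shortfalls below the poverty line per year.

Incomes under z: R38,000, R56,000, R108,000 (q = 3 of N = 7).
Individual gaps: 130000−38000 = 92000; 130000−56000 = 74000; 130000−108000 = 22000.
Aggregate gap = R188,000.

R188,000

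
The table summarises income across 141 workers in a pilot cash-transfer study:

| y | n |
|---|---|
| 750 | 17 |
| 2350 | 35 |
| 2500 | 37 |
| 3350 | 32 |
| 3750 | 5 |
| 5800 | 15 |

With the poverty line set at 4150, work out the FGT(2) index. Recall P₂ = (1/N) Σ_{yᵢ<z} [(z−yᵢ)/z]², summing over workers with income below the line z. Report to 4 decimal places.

Below the line: 17×750, 35×2350, 37×2500, 32×3350, 5×3750 (q = 126 of N = 141).
Normalized shortfalls: (4150−750)/4150 = 0.8193 (×17); (4150−2350)/4150 = 0.4337 (×35); (4150−2500)/4150 = 0.3976 (×37); (4150−3350)/4150 = 0.1928 (×32); (4150−3750)/4150 = 0.0964 (×5).
Squared: 0.6712 (×17); 0.1881 (×35); 0.1581 (×37); 0.0372 (×32); 0.0093 (×5).
Sum = 25.079547; P₂ = 25.079547 / 141 = 0.1779.

0.1779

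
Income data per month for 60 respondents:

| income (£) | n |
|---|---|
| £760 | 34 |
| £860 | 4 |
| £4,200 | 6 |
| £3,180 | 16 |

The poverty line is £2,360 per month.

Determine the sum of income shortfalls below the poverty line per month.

£60,400

Poor units: 34×£760, 4×£860 (q = 38 of N = 60).
Individual gaps: 34×(2360−760) = 54400; 4×(2360−860) = 6000.
Aggregate gap = £60,400.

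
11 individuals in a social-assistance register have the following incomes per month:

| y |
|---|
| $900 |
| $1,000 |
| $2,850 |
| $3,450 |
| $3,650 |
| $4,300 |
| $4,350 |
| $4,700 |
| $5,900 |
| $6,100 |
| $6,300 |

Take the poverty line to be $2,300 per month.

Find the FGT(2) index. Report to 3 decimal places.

0.063

Below z: $900, $1,000 (q = 2 of N = 11).
Gap ratios (z−y)/z: (2300−900)/2300 = 0.6087; (2300−1000)/2300 = 0.5652.
Squared: 0.3705; 0.3195.
Sum = 0.689981; P₂ = 0.689981 / 11 = 0.063.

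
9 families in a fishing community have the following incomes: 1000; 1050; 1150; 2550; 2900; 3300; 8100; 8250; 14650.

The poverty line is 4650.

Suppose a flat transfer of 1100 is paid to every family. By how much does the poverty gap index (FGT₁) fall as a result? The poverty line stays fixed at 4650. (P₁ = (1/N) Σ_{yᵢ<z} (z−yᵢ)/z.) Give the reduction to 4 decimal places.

Before: below the line — 1000, 1050, 1150, 2550, 2900, 3300; poverty gap index (FGT₁) = 0.381123.
After the 1100 transfer: below the line — 2100, 2150, 2250, 3650, 4000, 4400; poverty gap index (FGT₁) = 0.223417.
Reduction = 0.381123 − 0.223417 = 0.1577.

0.1577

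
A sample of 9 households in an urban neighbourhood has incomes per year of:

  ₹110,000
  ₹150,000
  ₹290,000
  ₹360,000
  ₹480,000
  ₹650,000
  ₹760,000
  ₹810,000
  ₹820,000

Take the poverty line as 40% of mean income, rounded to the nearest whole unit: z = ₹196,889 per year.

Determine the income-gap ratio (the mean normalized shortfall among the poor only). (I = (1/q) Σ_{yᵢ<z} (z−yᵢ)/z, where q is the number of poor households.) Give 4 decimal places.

Poor units: ₹110,000, ₹150,000 (q = 2 of N = 9).
Shortfall ratios (z−y)/z: 0.4413, 0.2381; sum = 0.679459.
The income-gap ratio divides by q (the poor only): 0.679459 / 2 = 0.3397.

0.3397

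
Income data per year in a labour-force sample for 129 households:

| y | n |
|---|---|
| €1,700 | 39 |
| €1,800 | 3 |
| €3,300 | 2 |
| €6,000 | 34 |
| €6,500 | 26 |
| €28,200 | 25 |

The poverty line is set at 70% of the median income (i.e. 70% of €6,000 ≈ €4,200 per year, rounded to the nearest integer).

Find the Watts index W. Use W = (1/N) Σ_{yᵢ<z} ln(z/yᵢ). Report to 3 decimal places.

Incomes under z: 39×€1,700, 3×€1,800, 2×€3,300 (q = 44 of N = 129).
Log gaps: ln(4200/1700) = 0.9045 (×39); ln(4200/1800) = 0.8473 (×3); ln(4200/3300) = 0.2412 (×2).
W = 38.298012 / 129 = 0.297.

0.297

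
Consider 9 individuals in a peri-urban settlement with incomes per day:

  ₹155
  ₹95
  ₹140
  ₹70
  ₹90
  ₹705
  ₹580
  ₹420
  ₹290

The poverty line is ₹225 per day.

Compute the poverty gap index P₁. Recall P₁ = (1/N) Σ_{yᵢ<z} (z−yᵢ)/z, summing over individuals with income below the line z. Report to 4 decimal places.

0.2840

Poor units: ₹70, ₹90, ₹95, ₹140, ₹155 (q = 5 of N = 9).
Relative gaps: (225−70)/225 = 0.6889; (225−90)/225 = 0.6000; (225−95)/225 = 0.5778; (225−140)/225 = 0.3778; (225−155)/225 = 0.3111.
Σ = 2.555556. Dividing by the full population N = 9 gives P₁ = 0.2840.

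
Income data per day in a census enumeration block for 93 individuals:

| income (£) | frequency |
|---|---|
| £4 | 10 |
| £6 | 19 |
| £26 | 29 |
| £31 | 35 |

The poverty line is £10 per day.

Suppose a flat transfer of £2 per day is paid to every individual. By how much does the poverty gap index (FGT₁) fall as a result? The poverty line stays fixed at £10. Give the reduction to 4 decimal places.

0.0624

Before: below the line — 10×£4, 19×£6; poverty gap index (FGT₁) = 0.146237.
After the £2 transfer: below the line — 10×£6, 19×£8; poverty gap index (FGT₁) = 0.083871.
Reduction = 0.146237 − 0.083871 = 0.0624.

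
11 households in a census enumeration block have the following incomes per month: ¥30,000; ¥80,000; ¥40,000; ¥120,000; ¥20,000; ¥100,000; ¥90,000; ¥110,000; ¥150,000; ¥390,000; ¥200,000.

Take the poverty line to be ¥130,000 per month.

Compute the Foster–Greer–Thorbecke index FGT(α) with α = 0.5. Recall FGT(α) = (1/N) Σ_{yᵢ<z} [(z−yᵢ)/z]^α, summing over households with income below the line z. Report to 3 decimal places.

0.450

Poor units: ¥20,000, ¥30,000, ¥40,000, ¥80,000, ¥90,000, ¥100,000, ¥110,000, ¥120,000 (q = 8 of N = 11).
Shortfall ratios: (130000−20000)/130000 = 0.8462; (130000−30000)/130000 = 0.7692; (130000−40000)/130000 = 0.6923; (130000−80000)/130000 = 0.3846; (130000−90000)/130000 = 0.3077; (130000−100000)/130000 = 0.2308; (130000−110000)/130000 = 0.1538; (130000−120000)/130000 = 0.0769.
Raised to α = 0.5: 0.91987; 0.87706; 0.83205; 0.62017; 0.55470; 0.48038; 0.39223; 0.27735.
Sum = 4.953815; FGT(0.5) = 4.953815 / 11 = 0.450.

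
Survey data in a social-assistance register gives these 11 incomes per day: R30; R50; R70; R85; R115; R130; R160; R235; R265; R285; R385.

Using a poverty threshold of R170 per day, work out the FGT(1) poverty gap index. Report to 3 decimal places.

Poor units: R30, R50, R70, R85, R115, R130, R160 (q = 7 of N = 11).
Gap ratios (z−y)/z: (170−30)/170 = 0.8235; (170−50)/170 = 0.7059; (170−70)/170 = 0.5882; (170−85)/170 = 0.5000; (170−115)/170 = 0.3235; (170−130)/170 = 0.2353; (170−160)/170 = 0.0588.
Sum of shortfalls = 3.235294; P₁ averages over all N: 3.235294 / 11 = 0.294.

0.294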